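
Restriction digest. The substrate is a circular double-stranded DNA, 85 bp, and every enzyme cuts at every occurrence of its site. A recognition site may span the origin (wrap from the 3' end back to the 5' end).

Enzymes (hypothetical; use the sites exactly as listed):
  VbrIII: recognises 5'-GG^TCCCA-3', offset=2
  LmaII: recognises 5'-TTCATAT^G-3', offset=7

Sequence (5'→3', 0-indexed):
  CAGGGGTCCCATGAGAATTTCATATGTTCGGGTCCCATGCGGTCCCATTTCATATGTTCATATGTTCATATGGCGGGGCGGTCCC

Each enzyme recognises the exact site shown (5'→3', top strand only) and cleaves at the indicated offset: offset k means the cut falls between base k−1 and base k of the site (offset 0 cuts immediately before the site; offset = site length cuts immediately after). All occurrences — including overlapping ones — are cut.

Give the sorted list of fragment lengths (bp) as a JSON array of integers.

Site scan:
  VbrIII (GGTCCCA, off=2): starts [4, 30, 40] → cuts [6, 32, 42]
  LmaII (TTCATATG, off=7): starts [18, 48, 56, 64] → cuts [25, 55, 63, 71]

Pooled cuts: [6, 25, 32, 42, 55, 63, 71]

Fragment lengths:
  6→25: 19 bp
  25→32: 7 bp
  32→42: 10 bp
  42→55: 13 bp
  55→63: 8 bp
  63→71: 8 bp
  71→6 (wrap): 85-71+6 = 20 bp

[7,8,8,10,13,19,20]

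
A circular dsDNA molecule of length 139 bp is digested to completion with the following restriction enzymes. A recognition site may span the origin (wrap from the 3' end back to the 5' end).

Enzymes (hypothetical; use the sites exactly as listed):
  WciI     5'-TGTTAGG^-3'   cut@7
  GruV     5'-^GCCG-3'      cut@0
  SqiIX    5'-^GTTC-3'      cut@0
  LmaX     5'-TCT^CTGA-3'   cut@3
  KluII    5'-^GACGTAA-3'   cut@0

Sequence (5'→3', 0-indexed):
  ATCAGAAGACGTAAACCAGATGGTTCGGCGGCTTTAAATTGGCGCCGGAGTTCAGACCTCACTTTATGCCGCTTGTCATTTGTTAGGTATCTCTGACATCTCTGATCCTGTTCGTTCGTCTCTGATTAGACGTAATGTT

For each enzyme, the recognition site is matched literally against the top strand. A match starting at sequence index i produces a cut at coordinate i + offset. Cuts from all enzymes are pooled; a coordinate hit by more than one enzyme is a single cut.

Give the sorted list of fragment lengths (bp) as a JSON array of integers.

Scan for sites:
  WciI TGTTAGG/7: at [80] ⇒ [87]
  GruV GCCG/0: at [43, 67] ⇒ [43, 67]
  SqiIX GTTC/0: at [22, 49, 109, 113] ⇒ [22, 49, 109, 113]
  LmaX TCTCTGA/3: at [89, 98, 118] ⇒ [92, 101, 121]
  KluII GACGTAA/0: at [7, 128] ⇒ [7, 128]

All cut coordinates (distinct, sorted): [7, 22, 43, 49, 67, 87, 92, 101, 109, 113, 121, 128]

Fragment lengths:
  7→22: 15 bp
  22→43: 21 bp
  43→49: 6 bp
  49→67: 18 bp
  67→87: 20 bp
  87→92: 5 bp
  92→101: 9 bp
  101→109: 8 bp
  109→113: 4 bp
  113→121: 8 bp
  121→128: 7 bp
  128→7 (wrap): 139-128+7 = 18 bp

[4,5,6,7,8,8,9,15,18,18,20,21]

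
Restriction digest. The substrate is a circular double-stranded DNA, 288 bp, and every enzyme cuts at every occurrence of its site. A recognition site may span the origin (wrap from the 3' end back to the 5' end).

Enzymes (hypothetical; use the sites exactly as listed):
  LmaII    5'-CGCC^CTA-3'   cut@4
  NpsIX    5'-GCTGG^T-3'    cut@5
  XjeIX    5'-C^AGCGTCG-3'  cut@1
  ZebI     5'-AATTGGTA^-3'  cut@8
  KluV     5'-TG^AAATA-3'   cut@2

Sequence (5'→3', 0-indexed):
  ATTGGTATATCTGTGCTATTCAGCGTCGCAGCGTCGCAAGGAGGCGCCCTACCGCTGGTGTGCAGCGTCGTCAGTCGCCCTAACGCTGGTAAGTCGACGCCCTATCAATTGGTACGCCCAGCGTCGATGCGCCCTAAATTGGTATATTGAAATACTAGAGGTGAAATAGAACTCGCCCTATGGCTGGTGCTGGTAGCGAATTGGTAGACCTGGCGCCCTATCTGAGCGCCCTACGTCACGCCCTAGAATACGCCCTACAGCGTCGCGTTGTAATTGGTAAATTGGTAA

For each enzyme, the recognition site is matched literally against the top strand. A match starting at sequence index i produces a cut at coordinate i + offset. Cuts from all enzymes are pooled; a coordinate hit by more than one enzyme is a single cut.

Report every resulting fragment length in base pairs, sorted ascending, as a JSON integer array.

Per-enzyme occurrences:
  LmaII (CGCCCTA, off=4): starts [44, 75, 97, 129, 173, 213, 226, 238, 250] → cuts [48, 79, 101, 133, 177, 217, 230, 242, 254]
  NpsIX (GCTGGT, off=5): starts [53, 84, 182, 188] → cuts [58, 89, 187, 193]
  XjeIX (CAGCGTCG, off=1): starts [20, 28, 62, 118, 257] → cuts [21, 29, 63, 119, 258]
  ZebI (AATTGGTA, off=8): starts [106, 136, 198, 271, 279, 287] → cuts [7, 114, 144, 206, 279, 287]
  KluV (TGAAATA, off=2): starts [147, 161] → cuts [149, 163]

All cut coordinates (distinct, sorted): [7, 21, 29, 48, 58, 63, 79, 89, 101, 114, 119, 133, 144, 149, 163, 177, 187, 193, 206, 217, 230, 242, 254, 258, 279, 287]

Fragment lengths:
  7→21: 14 bp
  21→29: 8 bp
  29→48: 19 bp
  48→58: 10 bp
  58→63: 5 bp
  63→79: 16 bp
  79→89: 10 bp
  89→101: 12 bp
  101→114: 13 bp
  114→119: 5 bp
  119→133: 14 bp
  133→144: 11 bp
  144→149: 5 bp
  149→163: 14 bp
  163→177: 14 bp
  177→187: 10 bp
  187→193: 6 bp
  193→206: 13 bp
  206→217: 11 bp
  217→230: 13 bp
  230→242: 12 bp
  242→254: 12 bp
  254→258: 4 bp
  258→279: 21 bp
  279→287: 8 bp
  287→7 (wrap): 288-287+7 = 8 bp

[4,5,5,5,6,8,8,8,10,10,10,11,11,12,12,12,13,13,13,14,14,14,14,16,19,21]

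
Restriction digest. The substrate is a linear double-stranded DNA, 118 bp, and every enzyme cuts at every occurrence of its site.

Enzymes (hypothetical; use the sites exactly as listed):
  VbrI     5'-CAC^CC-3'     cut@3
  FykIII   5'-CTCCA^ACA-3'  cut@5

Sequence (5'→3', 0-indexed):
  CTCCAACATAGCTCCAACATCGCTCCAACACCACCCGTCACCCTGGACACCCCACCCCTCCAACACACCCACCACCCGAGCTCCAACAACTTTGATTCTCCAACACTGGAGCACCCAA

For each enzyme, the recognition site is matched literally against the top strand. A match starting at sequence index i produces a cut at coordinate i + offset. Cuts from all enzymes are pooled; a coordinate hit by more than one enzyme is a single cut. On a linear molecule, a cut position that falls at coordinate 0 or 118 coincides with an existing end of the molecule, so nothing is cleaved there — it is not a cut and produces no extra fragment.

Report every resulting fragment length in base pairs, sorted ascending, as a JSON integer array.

Per-enzyme occurrences:
  VbrI CACCC/3: at [31, 38, 47, 52, 65, 72, 111] ⇒ [34, 41, 50, 55, 68, 75, 114]
  FykIII CTCCAACA/5: at [0, 11, 22, 57, 80, 97] ⇒ [5, 16, 27, 62, 85, 102]

Pooled cuts: [5, 16, 27, 34, 41, 50, 55, 62, 68, 75, 85, 102, 114]

Fragments:
  [0,5): 5 bp
  [5,16): 11 bp
  [16,27): 11 bp
  [27,34): 7 bp
  [34,41): 7 bp
  [41,50): 9 bp
  [50,55): 5 bp
  [55,62): 7 bp
  [62,68): 6 bp
  [68,75): 7 bp
  [75,85): 10 bp
  [85,102): 17 bp
  [102,114): 12 bp
  [114,118): 4 bp

[4,5,5,6,7,7,7,7,9,10,11,11,12,17]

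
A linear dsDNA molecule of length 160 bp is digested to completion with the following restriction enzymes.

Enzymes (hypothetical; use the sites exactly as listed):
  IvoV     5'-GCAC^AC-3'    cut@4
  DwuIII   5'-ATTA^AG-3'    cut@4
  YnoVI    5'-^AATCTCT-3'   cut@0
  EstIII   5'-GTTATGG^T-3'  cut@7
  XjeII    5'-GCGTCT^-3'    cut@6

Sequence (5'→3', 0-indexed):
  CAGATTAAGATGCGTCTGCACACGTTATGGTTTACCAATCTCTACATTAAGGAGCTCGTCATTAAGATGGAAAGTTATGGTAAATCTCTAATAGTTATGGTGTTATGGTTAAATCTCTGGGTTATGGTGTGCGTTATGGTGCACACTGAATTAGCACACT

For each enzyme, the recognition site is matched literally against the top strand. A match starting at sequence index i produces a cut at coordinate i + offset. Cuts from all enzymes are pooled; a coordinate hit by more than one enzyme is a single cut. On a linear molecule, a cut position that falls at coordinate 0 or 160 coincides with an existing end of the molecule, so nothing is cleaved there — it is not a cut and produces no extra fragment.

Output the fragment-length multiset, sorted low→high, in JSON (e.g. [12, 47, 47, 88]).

Site scan:
  IvoV GCACAC/4: at [17, 140, 153] ⇒ [21, 144, 157]
  DwuIII ATTAAG/4: at [3, 45, 60] ⇒ [7, 49, 64]
  YnoVI AATCTCT/0: at [36, 82, 111] ⇒ [36, 82, 111]
  EstIII GTTATGGT/7: at [23, 73, 93, 101, 120, 132] ⇒ [30, 80, 100, 108, 127, 139]
  XjeII GCGTCT/6: at [11] ⇒ [17]

All cut coordinates (distinct, sorted): [7, 17, 21, 30, 36, 49, 64, 80, 82, 100, 108, 111, 127, 139, 144, 157]

Fragments:
  [0,7): 7 bp
  [7,17): 10 bp
  [17,21): 4 bp
  [21,30): 9 bp
  [30,36): 6 bp
  [36,49): 13 bp
  [49,64): 15 bp
  [64,80): 16 bp
  [80,82): 2 bp
  [82,100): 18 bp
  [100,108): 8 bp
  [108,111): 3 bp
  [111,127): 16 bp
  [127,139): 12 bp
  [139,144): 5 bp
  [144,157): 13 bp
  [157,160): 3 bp

[2,3,3,4,5,6,7,8,9,10,12,13,13,15,16,16,18]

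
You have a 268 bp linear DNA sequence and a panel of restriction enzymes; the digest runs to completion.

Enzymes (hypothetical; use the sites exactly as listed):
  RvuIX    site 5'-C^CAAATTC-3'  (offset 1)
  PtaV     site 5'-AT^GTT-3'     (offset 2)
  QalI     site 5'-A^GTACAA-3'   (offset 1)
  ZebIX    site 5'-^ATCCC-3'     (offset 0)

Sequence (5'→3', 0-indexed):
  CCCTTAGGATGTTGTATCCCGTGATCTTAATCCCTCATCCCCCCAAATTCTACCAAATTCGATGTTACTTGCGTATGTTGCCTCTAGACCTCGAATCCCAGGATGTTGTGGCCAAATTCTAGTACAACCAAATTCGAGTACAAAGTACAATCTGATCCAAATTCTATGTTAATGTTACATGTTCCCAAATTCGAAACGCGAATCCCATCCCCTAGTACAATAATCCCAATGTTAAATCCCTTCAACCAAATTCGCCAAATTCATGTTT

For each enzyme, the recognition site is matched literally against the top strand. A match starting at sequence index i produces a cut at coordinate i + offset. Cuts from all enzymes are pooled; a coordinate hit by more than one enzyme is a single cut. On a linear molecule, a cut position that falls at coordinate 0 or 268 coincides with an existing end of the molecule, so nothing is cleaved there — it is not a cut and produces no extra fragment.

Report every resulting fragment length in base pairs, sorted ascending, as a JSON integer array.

Site scan:
  RvuIX CCAAATTC/1: at [42, 52, 111, 127, 156, 184, 245, 254] ⇒ [43, 53, 112, 128, 157, 185, 246, 255]
  PtaV ATGTT/2: at [8, 61, 74, 102, 165, 171, 178, 228, 262] ⇒ [10, 63, 76, 104, 167, 173, 180, 230, 264]
  QalI AGTACAA/1: at [120, 136, 143, 213] ⇒ [121, 137, 144, 214]
  ZebIX ATCCC/0: at [15, 29, 36, 94, 201, 206, 222, 235] ⇒ [15, 29, 36, 94, 201, 206, 222, 235]

All cut coordinates (distinct, sorted): [10, 15, 29, 36, 43, 53, 63, 76, 94, 104, 112, 121, 128, 137, 144, 157, 167, 173, 180, 185, 201, 206, 214, 222, 230, 235, 246, 255, 264]

Fragment lengths:
  [0,10): 10 bp
  [10,15): 5 bp
  [15,29): 14 bp
  [29,36): 7 bp
  [36,43): 7 bp
  [43,53): 10 bp
  [53,63): 10 bp
  [63,76): 13 bp
  [76,94): 18 bp
  [94,104): 10 bp
  [104,112): 8 bp
  [112,121): 9 bp
  [121,128): 7 bp
  [128,137): 9 bp
  [137,144): 7 bp
  [144,157): 13 bp
  [157,167): 10 bp
  [167,173): 6 bp
  [173,180): 7 bp
  [180,185): 5 bp
  [185,201): 16 bp
  [201,206): 5 bp
  [206,214): 8 bp
  [214,222): 8 bp
  [222,230): 8 bp
  [230,235): 5 bp
  [235,246): 11 bp
  [246,255): 9 bp
  [255,264): 9 bp
  [264,268): 4 bp

[4,5,5,5,5,6,7,7,7,7,7,8,8,8,8,9,9,9,9,10,10,10,10,10,11,13,13,14,16,18]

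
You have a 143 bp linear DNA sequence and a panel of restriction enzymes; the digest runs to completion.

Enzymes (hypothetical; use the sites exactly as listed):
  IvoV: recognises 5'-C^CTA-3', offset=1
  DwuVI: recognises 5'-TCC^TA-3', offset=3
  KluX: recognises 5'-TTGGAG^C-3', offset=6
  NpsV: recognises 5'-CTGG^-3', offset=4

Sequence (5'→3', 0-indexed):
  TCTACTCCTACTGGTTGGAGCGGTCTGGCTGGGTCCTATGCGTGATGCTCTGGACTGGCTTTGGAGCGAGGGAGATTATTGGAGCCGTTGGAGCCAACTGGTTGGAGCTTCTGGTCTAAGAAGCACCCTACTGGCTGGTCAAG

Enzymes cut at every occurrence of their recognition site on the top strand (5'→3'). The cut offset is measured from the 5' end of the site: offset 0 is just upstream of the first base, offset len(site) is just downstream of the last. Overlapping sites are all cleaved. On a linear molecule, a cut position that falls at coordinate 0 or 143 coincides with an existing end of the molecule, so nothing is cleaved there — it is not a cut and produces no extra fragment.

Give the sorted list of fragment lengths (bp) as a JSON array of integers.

[1,1,3,4,4,5,5,6,6,6,7,7,7,8,8,8,9,13,17,18]

Scan for sites:
  IvoV CCTA/1: at [6, 34, 126] ⇒ [7, 35, 127]
  DwuVI TCCTA/3: at [5, 33] ⇒ [8, 36]
  KluX TTGGAGC/6: at [14, 60, 78, 87, 101] ⇒ [20, 66, 84, 93, 107]
  NpsV CTGG/4: at [10, 24, 28, 49, 54, 97, 110, 130, 134] ⇒ [14, 28, 32, 53, 58, 101, 114, 134, 138]

Pooled cuts: [7, 8, 14, 20, 28, 32, 35, 36, 53, 58, 66, 84, 93, 101, 107, 114, 127, 134, 138]

Fragments:
  [0,7): 7 bp
  [7,8): 1 bp
  [8,14): 6 bp
  [14,20): 6 bp
  [20,28): 8 bp
  [28,32): 4 bp
  [32,35): 3 bp
  [35,36): 1 bp
  [36,53): 17 bp
  [53,58): 5 bp
  [58,66): 8 bp
  [66,84): 18 bp
  [84,93): 9 bp
  [93,101): 8 bp
  [101,107): 6 bp
  [107,114): 7 bp
  [114,127): 13 bp
  [127,134): 7 bp
  [134,138): 4 bp
  [138,143): 5 bp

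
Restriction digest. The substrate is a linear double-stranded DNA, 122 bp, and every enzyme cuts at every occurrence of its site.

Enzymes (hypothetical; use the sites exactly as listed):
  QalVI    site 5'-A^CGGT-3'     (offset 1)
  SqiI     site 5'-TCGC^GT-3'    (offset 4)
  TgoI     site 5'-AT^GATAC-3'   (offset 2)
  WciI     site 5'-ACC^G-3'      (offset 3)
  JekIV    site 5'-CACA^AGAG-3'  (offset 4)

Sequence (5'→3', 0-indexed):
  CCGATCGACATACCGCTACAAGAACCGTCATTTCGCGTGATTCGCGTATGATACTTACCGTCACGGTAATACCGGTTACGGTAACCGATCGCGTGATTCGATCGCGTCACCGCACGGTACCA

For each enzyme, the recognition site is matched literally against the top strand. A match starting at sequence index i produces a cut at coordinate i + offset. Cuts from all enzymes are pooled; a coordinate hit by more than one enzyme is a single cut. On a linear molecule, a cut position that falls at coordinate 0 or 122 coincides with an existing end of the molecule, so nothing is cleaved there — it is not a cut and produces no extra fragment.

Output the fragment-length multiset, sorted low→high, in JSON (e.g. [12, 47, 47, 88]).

Per-enzyme occurrences:
  QalVI ACGGT/1: at [62, 77, 113] ⇒ [63, 78, 114]
  SqiI TCGCGT/4: at [32, 41, 88, 101] ⇒ [36, 45, 92, 105]
  TgoI ATGATAC/2: at [47] ⇒ [49]
  WciI ACCG/3: at [11, 23, 56, 70, 83, 108] ⇒ [14, 26, 59, 73, 86, 111]
  JekIV (CACAAGAG, off=4): no sites

Pooled cuts: [14, 26, 36, 45, 49, 59, 63, 73, 78, 86, 92, 105, 111, 114]

Fragment lengths:
  [0,14): 14 bp
  [14,26): 12 bp
  [26,36): 10 bp
  [36,45): 9 bp
  [45,49): 4 bp
  [49,59): 10 bp
  [59,63): 4 bp
  [63,73): 10 bp
  [73,78): 5 bp
  [78,86): 8 bp
  [86,92): 6 bp
  [92,105): 13 bp
  [105,111): 6 bp
  [111,114): 3 bp
  [114,122): 8 bp

[3,4,4,5,6,6,8,8,9,10,10,10,12,13,14]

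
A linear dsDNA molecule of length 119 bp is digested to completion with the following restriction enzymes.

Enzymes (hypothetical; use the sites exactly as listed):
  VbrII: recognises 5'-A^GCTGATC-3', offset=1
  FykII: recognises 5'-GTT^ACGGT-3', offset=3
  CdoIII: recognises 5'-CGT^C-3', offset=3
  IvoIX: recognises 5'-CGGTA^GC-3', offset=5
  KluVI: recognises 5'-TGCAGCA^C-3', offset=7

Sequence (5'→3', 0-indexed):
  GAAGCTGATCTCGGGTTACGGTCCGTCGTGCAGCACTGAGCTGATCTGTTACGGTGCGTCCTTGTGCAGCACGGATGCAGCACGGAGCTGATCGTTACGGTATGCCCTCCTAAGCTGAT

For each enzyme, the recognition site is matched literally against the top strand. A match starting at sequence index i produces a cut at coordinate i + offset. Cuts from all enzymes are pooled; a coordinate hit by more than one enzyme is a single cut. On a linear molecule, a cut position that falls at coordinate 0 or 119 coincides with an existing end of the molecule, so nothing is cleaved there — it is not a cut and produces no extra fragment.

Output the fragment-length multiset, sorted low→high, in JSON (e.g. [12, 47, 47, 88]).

Scan for sites:
  VbrII (AGCTGATC, off=1): starts [2, 38, 85] → cuts [3, 39, 86]
  FykII (GTTACGGT, off=3): starts [14, 47, 93] → cuts [17, 50, 96]
  CdoIII (CGTC, off=3): starts [23, 56] → cuts [26, 59]
  IvoIX (CGGTAGC, off=5): no sites
  KluVI (TGCAGCAC, off=7): starts [28, 64, 75] → cuts [35, 71, 82]

Pooled cuts: [3, 17, 26, 35, 39, 50, 59, 71, 82, 86, 96]

Fragments:
  [0,3): 3 bp
  [3,17): 14 bp
  [17,26): 9 bp
  [26,35): 9 bp
  [35,39): 4 bp
  [39,50): 11 bp
  [50,59): 9 bp
  [59,71): 12 bp
  [71,82): 11 bp
  [82,86): 4 bp
  [86,96): 10 bp
  [96,119): 23 bp

[3,4,4,9,9,9,10,11,11,12,14,23]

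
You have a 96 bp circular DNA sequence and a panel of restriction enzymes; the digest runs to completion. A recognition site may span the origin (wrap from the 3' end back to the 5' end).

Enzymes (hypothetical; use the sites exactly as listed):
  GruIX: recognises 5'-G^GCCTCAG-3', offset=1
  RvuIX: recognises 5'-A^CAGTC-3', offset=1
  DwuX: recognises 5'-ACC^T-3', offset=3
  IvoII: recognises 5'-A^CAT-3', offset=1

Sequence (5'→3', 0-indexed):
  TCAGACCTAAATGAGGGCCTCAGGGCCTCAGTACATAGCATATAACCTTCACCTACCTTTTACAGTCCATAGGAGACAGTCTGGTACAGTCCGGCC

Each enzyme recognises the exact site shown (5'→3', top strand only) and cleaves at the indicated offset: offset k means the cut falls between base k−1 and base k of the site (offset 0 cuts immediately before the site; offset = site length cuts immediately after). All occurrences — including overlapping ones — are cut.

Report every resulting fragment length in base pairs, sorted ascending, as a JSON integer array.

Scan for sites:
  GruIX GGCCTCAG/1: at [15, 23, 92] ⇒ [16, 24, 93]
  RvuIX ACAGTC/1: at [61, 75, 85] ⇒ [62, 76, 86]
  DwuX ACCT/3: at [4, 44, 50, 54] ⇒ [7, 47, 53, 57]
  IvoII ACAT/1: at [32] ⇒ [33]

All cut coordinates (distinct, sorted): [7, 16, 24, 33, 47, 53, 57, 62, 76, 86, 93]

Fragment lengths:
  7→16: 9 bp
  16→24: 8 bp
  24→33: 9 bp
  33→47: 14 bp
  47→53: 6 bp
  53→57: 4 bp
  57→62: 5 bp
  62→76: 14 bp
  76→86: 10 bp
  86→93: 7 bp
  93→7 (wrap): 96-93+7 = 10 bp

[4,5,6,7,8,9,9,10,10,14,14]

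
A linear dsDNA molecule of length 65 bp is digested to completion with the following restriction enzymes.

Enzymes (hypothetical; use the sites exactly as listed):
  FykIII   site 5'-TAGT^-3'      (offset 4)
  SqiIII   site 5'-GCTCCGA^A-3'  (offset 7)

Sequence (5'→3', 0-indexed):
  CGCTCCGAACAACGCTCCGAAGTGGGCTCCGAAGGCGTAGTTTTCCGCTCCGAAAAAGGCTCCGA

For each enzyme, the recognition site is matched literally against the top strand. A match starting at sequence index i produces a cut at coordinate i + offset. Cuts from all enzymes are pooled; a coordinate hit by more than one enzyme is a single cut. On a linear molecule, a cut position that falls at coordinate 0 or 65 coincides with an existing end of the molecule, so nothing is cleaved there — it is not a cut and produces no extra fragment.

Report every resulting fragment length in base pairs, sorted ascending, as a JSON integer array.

[8,9,12,12,12,12]

Scan for sites:
  FykIII TAGT/4: at [37] ⇒ [41]
  SqiIII GCTCCGAA/7: at [1, 13, 25, 46] ⇒ [8, 20, 32, 53]

Pooled cuts: [8, 20, 32, 41, 53]

Fragment lengths:
  [0,8): 8 bp
  [8,20): 12 bp
  [20,32): 12 bp
  [32,41): 9 bp
  [41,53): 12 bp
  [53,65): 12 bp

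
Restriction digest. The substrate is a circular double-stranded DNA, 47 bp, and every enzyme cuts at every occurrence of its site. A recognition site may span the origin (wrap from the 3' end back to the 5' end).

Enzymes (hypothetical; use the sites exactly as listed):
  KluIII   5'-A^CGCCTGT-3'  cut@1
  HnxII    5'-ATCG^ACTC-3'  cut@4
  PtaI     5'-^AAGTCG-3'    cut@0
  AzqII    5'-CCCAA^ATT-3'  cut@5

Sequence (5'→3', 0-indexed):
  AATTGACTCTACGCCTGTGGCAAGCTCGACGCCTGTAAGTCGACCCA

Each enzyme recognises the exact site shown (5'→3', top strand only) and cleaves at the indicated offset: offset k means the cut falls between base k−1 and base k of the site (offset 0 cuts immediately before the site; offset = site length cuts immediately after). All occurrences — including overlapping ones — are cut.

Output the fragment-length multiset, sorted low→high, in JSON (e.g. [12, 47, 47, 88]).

[7,10,12,18]

Per-enzyme occurrences:
  KluIII (ACGCCTGT, off=1): starts [10, 28] → cuts [11, 29]
  HnxII (ATCGACTC, off=4): no sites
  PtaI (AAGTCG, off=0): starts [36] → cuts [36]
  AzqII (CCCAAATT, off=5): starts [43] → cuts [1]

Pooled cuts: [1, 11, 29, 36]

Fragment lengths:
  1→11: 10 bp
  11→29: 18 bp
  29→36: 7 bp
  36→1 (wrap): 47-36+1 = 12 bp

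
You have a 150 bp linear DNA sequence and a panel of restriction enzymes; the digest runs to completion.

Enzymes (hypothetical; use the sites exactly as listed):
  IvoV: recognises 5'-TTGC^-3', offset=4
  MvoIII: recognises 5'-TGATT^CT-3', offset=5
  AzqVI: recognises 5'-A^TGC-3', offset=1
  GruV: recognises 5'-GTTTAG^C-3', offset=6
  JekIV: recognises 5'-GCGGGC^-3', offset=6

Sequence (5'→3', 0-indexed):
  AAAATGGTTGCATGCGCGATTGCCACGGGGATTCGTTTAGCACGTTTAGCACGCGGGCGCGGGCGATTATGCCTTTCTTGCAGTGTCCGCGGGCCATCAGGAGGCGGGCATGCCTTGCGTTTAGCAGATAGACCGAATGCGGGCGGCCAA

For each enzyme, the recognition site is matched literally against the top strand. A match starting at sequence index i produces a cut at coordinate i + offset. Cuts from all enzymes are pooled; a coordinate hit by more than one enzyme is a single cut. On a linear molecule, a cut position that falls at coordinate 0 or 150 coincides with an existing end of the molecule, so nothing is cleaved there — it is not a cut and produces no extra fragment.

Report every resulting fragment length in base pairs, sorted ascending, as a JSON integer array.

[1,1,5,6,6,6,7,8,9,9,11,11,12,13,13,15,17]

Site scan:
  IvoV (TTGC, off=4): starts [7, 19, 77, 114] → cuts [11, 23, 81, 118]
  MvoIII (TGATTCT, off=5): no sites
  AzqVI (ATGC, off=1): starts [11, 68, 109, 136] → cuts [12, 69, 110, 137]
  GruV (GTTTAGC, off=6): starts [34, 43, 118] → cuts [40, 49, 124]
  JekIV (GCGGGC, off=6): starts [52, 58, 88, 103, 138] → cuts [58, 64, 94, 109, 144]

Pooled cuts: [11, 12, 23, 40, 49, 58, 64, 69, 81, 94, 109, 110, 118, 124, 137, 144]

Fragments:
  [0,11): 11 bp
  [11,12): 1 bp
  [12,23): 11 bp
  [23,40): 17 bp
  [40,49): 9 bp
  [49,58): 9 bp
  [58,64): 6 bp
  [64,69): 5 bp
  [69,81): 12 bp
  [81,94): 13 bp
  [94,109): 15 bp
  [109,110): 1 bp
  [110,118): 8 bp
  [118,124): 6 bp
  [124,137): 13 bp
  [137,144): 7 bp
  [144,150): 6 bp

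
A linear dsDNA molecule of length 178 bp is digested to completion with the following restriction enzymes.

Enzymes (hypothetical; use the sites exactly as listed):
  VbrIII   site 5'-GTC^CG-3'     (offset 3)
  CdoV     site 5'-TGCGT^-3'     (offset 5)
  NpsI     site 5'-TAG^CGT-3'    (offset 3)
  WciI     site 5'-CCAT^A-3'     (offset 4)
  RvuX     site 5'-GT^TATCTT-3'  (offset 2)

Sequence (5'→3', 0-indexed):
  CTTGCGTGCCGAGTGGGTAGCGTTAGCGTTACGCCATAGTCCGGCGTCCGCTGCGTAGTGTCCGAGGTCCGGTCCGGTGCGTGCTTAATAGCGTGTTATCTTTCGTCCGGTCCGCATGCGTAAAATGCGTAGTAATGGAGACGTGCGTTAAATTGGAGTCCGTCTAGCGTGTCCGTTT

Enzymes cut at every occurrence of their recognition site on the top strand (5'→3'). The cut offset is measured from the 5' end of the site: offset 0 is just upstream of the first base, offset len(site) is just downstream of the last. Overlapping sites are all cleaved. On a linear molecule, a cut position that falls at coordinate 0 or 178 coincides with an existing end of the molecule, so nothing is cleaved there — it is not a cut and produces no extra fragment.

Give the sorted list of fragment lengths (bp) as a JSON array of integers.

[4,5,5,5,5,6,6,6,7,7,7,7,8,8,9,9,9,11,11,12,13,18]

Site scan:
  VbrIII GTCCG/3: at [38, 45, 59, 66, 71, 104, 109, 157, 170] ⇒ [41, 48, 62, 69, 74, 107, 112, 160, 173]
  CdoV TGCGT/5: at [2, 51, 77, 116, 125, 143] ⇒ [7, 56, 82, 121, 130, 148]
  NpsI TAGCGT/3: at [17, 23, 88, 164] ⇒ [20, 26, 91, 167]
  WciI CCATA/4: at [33] ⇒ [37]
  RvuX GTTATCTT/2: at [94] ⇒ [96]

All cut coordinates (distinct, sorted): [7, 20, 26, 37, 41, 48, 56, 62, 69, 74, 82, 91, 96, 107, 112, 121, 130, 148, 160, 167, 173]

Fragment lengths:
  [0,7): 7 bp
  [7,20): 13 bp
  [20,26): 6 bp
  [26,37): 11 bp
  [37,41): 4 bp
  [41,48): 7 bp
  [48,56): 8 bp
  [56,62): 6 bp
  [62,69): 7 bp
  [69,74): 5 bp
  [74,82): 8 bp
  [82,91): 9 bp
  [91,96): 5 bp
  [96,107): 11 bp
  [107,112): 5 bp
  [112,121): 9 bp
  [121,130): 9 bp
  [130,148): 18 bp
  [148,160): 12 bp
  [160,167): 7 bp
  [167,173): 6 bp
  [173,178): 5 bp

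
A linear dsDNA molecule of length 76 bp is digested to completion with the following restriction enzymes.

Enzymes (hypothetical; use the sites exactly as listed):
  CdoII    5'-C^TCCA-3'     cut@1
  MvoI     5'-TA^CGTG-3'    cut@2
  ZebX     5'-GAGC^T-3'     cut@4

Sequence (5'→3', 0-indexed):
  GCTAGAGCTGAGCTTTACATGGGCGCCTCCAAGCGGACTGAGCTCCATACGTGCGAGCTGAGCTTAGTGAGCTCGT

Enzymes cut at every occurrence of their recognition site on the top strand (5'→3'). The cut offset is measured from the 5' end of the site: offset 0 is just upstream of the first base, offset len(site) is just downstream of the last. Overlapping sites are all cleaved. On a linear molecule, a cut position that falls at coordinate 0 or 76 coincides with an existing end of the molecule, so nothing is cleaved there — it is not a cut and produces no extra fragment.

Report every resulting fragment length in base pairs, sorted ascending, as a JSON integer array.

[4,5,5,6,8,9,9,14,16]

Site scan:
  CdoII CTCCA/1: at [26, 42] ⇒ [27, 43]
  MvoI TACGTG/2: at [47] ⇒ [49]
  ZebX GAGCT/4: at [4, 9, 39, 54, 59, 68] ⇒ [8, 13, 43, 58, 63, 72]

Pooled cuts: [8, 13, 27, 43, 49, 58, 63, 72]

Fragments:
  [0,8): 8 bp
  [8,13): 5 bp
  [13,27): 14 bp
  [27,43): 16 bp
  [43,49): 6 bp
  [49,58): 9 bp
  [58,63): 5 bp
  [63,72): 9 bp
  [72,76): 4 bp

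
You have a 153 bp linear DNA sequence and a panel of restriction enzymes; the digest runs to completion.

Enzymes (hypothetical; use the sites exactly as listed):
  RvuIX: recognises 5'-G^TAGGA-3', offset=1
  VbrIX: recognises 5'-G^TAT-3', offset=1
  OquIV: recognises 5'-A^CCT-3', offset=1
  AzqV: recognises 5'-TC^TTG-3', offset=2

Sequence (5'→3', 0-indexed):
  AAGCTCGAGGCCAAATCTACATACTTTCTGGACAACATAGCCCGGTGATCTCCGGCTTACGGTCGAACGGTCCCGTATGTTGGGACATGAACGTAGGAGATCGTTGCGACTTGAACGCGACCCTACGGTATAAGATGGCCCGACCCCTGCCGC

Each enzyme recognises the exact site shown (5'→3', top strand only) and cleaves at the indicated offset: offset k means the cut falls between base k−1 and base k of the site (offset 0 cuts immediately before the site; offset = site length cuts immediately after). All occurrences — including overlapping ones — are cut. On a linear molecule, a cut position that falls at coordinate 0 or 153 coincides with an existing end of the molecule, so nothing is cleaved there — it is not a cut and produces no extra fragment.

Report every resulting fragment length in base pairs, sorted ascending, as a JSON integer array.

Scan for sites:
  RvuIX GTAGGA/1: at [92] ⇒ [93]
  VbrIX GTAT/1: at [74, 127] ⇒ [75, 128]
  OquIV (ACCT, off=1): no sites
  AzqV (TCTTG, off=2): no sites

Pooled cuts: [75, 93, 128]

Fragments:
  [0,75): 75 bp
  [75,93): 18 bp
  [93,128): 35 bp
  [128,153): 25 bp

[18,25,35,75]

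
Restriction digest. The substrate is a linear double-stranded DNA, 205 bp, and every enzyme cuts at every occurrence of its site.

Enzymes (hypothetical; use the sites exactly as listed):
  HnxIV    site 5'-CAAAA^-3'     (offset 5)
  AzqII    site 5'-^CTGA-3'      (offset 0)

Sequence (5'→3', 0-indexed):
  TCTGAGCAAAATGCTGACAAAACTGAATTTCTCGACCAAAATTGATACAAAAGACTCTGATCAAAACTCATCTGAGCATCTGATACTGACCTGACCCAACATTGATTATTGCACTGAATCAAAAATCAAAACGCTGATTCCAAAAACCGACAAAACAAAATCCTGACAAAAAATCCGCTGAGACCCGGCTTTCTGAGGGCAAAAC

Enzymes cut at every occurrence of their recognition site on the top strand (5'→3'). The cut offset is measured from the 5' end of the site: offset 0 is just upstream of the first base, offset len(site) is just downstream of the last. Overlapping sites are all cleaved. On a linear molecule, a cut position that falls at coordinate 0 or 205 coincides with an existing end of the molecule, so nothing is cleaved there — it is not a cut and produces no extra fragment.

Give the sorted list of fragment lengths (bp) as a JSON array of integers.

Per-enzyme occurrences:
  HnxIV (CAAAA, off=5): starts [6, 17, 36, 47, 61, 119, 126, 140, 150, 155, 166, 199] → cuts [11, 22, 41, 52, 66, 124, 131, 145, 155, 160, 171, 204]
  AzqII (CTGA, off=0): starts [1, 13, 22, 56, 71, 79, 85, 90, 113, 133, 162, 177, 192] → cuts [1, 13, 22, 56, 71, 79, 85, 90, 113, 133, 162, 177, 192]

All cut coordinates (distinct, sorted): [1, 11, 13, 22, 41, 52, 56, 66, 71, 79, 85, 90, 113, 124, 131, 133, 145, 155, 160, 162, 171, 177, 192, 204]

Fragment lengths:
  [0,1): 1 bp
  [1,11): 10 bp
  [11,13): 2 bp
  [13,22): 9 bp
  [22,41): 19 bp
  [41,52): 11 bp
  [52,56): 4 bp
  [56,66): 10 bp
  [66,71): 5 bp
  [71,79): 8 bp
  [79,85): 6 bp
  [85,90): 5 bp
  [90,113): 23 bp
  [113,124): 11 bp
  [124,131): 7 bp
  [131,133): 2 bp
  [133,145): 12 bp
  [145,155): 10 bp
  [155,160): 5 bp
  [160,162): 2 bp
  [162,171): 9 bp
  [171,177): 6 bp
  [177,192): 15 bp
  [192,204): 12 bp
  [204,205): 1 bp

[1,1,2,2,2,4,5,5,5,6,6,7,8,9,9,10,10,10,11,11,12,12,15,19,23]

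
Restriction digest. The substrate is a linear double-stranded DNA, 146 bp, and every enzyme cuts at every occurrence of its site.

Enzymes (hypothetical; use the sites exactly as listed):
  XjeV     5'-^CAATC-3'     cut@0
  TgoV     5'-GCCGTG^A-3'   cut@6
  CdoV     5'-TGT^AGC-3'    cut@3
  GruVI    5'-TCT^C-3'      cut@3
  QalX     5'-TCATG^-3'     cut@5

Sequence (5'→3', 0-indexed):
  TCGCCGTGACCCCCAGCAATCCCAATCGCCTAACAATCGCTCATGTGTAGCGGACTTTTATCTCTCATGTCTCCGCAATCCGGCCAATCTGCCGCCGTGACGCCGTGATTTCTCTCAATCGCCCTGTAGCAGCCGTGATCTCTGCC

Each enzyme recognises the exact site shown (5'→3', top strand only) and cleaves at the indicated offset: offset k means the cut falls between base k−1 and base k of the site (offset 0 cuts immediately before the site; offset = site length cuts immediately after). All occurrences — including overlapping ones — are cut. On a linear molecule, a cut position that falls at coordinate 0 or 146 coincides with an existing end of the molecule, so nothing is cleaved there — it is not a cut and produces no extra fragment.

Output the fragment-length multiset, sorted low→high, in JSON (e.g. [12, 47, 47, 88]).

[2,2,3,3,3,4,4,5,6,6,8,8,8,9,10,11,12,12,15,15]

Scan for sites:
  XjeV CAATC/0: at [16, 22, 33, 75, 84, 115] ⇒ [16, 22, 33, 75, 84, 115]
  TgoV GCCGTGA/6: at [2, 93, 101, 131] ⇒ [8, 99, 107, 137]
  CdoV TGTAGC/3: at [45, 124] ⇒ [48, 127]
  GruVI TCTC/3: at [60, 62, 69, 110, 112, 138] ⇒ [63, 65, 72, 113, 115, 141]
  QalX TCATG/5: at [40, 64] ⇒ [45, 69]

Pooled cuts: [8, 16, 22, 33, 45, 48, 63, 65, 69, 72, 75, 84, 99, 107, 113, 115, 127, 137, 141]

Fragments:
  [0,8): 8 bp
  [8,16): 8 bp
  [16,22): 6 bp
  [22,33): 11 bp
  [33,45): 12 bp
  [45,48): 3 bp
  [48,63): 15 bp
  [63,65): 2 bp
  [65,69): 4 bp
  [69,72): 3 bp
  [72,75): 3 bp
  [75,84): 9 bp
  [84,99): 15 bp
  [99,107): 8 bp
  [107,113): 6 bp
  [113,115): 2 bp
  [115,127): 12 bp
  [127,137): 10 bp
  [137,141): 4 bp
  [141,146): 5 bp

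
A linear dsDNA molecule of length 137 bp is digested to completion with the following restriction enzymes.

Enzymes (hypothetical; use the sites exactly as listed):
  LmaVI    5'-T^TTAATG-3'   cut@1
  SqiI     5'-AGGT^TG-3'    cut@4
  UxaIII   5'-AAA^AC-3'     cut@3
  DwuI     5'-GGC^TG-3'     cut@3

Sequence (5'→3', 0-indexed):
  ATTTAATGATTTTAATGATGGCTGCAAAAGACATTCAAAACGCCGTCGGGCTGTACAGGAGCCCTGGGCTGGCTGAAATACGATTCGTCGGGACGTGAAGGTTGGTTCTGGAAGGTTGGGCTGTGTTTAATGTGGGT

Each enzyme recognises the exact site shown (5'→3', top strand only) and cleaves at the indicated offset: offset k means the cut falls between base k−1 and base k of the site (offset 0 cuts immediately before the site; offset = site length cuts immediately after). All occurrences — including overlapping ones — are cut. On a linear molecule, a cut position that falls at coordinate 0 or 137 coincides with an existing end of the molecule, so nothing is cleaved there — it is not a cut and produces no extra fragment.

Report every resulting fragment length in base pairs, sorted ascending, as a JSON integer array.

Site scan:
  LmaVI (TTTAATG, off=1): starts [1, 10, 125] → cuts [2, 11, 126]
  SqiI (AGGTTG, off=4): starts [98, 112] → cuts [102, 116]
  UxaIII (AAAAC, off=3): starts [36] → cuts [39]
  DwuI (GGCTG, off=3): starts [19, 48, 66, 70, 118] → cuts [22, 51, 69, 73, 121]

Pooled cuts: [2, 11, 22, 39, 51, 69, 73, 102, 116, 121, 126]

Fragments:
  [0,2): 2 bp
  [2,11): 9 bp
  [11,22): 11 bp
  [22,39): 17 bp
  [39,51): 12 bp
  [51,69): 18 bp
  [69,73): 4 bp
  [73,102): 29 bp
  [102,116): 14 bp
  [116,121): 5 bp
  [121,126): 5 bp
  [126,137): 11 bp

[2,4,5,5,9,11,11,12,14,17,18,29]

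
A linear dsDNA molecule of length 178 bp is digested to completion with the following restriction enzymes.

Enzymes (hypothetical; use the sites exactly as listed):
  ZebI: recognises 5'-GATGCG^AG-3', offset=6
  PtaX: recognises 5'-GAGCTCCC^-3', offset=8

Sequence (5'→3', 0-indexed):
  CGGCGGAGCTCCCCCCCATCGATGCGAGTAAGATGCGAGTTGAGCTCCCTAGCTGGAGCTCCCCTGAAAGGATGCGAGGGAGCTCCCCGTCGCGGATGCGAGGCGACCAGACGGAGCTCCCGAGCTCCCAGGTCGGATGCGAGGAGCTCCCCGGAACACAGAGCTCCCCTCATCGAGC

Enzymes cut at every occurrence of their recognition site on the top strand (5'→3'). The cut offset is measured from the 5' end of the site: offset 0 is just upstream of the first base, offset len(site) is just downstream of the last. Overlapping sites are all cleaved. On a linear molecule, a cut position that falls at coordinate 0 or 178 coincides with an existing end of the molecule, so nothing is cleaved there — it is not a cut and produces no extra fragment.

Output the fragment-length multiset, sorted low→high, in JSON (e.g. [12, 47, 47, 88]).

[8,10,10,11,11,12,12,13,13,13,13,14,17,21]

Site scan:
  ZebI (GATGCGAG, off=6): starts [20, 31, 70, 94, 135] → cuts [26, 37, 76, 100, 141]
  PtaX (GAGCTCCC, off=8): starts [5, 41, 55, 79, 113, 121, 143, 160] → cuts [13, 49, 63, 87, 121, 129, 151, 168]

All cut coordinates (distinct, sorted): [13, 26, 37, 49, 63, 76, 87, 100, 121, 129, 141, 151, 168]

Fragments:
  [0,13): 13 bp
  [13,26): 13 bp
  [26,37): 11 bp
  [37,49): 12 bp
  [49,63): 14 bp
  [63,76): 13 bp
  [76,87): 11 bp
  [87,100): 13 bp
  [100,121): 21 bp
  [121,129): 8 bp
  [129,141): 12 bp
  [141,151): 10 bp
  [151,168): 17 bp
  [168,178): 10 bp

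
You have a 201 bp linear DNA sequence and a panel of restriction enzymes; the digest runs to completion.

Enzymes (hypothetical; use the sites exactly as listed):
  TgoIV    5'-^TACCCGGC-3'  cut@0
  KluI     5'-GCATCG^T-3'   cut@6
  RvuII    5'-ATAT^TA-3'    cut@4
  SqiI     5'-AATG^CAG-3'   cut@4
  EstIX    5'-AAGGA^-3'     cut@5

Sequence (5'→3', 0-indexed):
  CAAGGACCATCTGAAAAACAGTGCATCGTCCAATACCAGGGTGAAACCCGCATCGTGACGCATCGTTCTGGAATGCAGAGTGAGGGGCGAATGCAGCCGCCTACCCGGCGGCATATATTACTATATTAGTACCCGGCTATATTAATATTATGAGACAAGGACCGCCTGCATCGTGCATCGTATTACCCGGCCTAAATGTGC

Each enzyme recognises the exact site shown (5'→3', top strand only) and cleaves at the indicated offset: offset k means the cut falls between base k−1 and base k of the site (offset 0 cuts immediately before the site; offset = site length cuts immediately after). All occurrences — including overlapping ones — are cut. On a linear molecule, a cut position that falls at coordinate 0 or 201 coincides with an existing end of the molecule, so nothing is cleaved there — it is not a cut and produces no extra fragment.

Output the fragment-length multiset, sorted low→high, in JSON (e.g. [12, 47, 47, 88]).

Scan for sites:
  TgoIV TACCCGGC/0: at [101, 129, 183] ⇒ [101, 129, 183]
  KluI GCATCGT/6: at [22, 49, 59, 167, 174] ⇒ [28, 55, 65, 173, 180]
  RvuII ATATTA/4: at [114, 122, 138, 144] ⇒ [118, 126, 142, 148]
  SqiI AATGCAG/4: at [71, 89] ⇒ [75, 93]
  EstIX AAGGA/5: at [1, 156] ⇒ [6, 161]

All cut coordinates (distinct, sorted): [6, 28, 55, 65, 75, 93, 101, 118, 126, 129, 142, 148, 161, 173, 180, 183]

Fragments:
  [0,6): 6 bp
  [6,28): 22 bp
  [28,55): 27 bp
  [55,65): 10 bp
  [65,75): 10 bp
  [75,93): 18 bp
  [93,101): 8 bp
  [101,118): 17 bp
  [118,126): 8 bp
  [126,129): 3 bp
  [129,142): 13 bp
  [142,148): 6 bp
  [148,161): 13 bp
  [161,173): 12 bp
  [173,180): 7 bp
  [180,183): 3 bp
  [183,201): 18 bp

[3,3,6,6,7,8,8,10,10,12,13,13,17,18,18,22,27]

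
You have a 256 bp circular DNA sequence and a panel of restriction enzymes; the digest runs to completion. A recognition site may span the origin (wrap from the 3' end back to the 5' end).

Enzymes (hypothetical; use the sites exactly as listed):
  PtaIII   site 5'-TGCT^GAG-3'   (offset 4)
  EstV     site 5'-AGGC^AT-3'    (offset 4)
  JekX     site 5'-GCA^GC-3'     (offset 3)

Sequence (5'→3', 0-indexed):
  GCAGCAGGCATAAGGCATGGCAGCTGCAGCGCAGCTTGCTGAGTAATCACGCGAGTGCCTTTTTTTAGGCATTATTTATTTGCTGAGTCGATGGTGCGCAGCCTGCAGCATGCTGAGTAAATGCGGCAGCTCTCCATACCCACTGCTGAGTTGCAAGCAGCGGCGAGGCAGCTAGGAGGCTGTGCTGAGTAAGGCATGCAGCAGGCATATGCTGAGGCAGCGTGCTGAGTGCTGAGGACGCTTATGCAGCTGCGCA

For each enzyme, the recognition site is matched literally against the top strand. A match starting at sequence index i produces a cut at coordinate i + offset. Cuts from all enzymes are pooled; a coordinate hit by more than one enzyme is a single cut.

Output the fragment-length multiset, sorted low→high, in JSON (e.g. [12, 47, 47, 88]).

[3,5,5,6,6,6,6,6,7,7,7,7,7,7,7,8,9,11,12,14,14,15,16,16,19,30]

Per-enzyme occurrences:
  PtaIII (TGCTGAG, off=4): starts [36, 80, 110, 143, 182, 209, 222, 229] → cuts [40, 84, 114, 147, 186, 213, 226, 233]
  EstV (AGGCAT, off=4): starts [5, 12, 66, 191, 202] → cuts [9, 16, 70, 195, 206]
  JekX (GCAGC, off=3): starts [0, 19, 25, 30, 97, 104, 125, 156, 167, 197, 216, 245, 253] → cuts [0, 3, 22, 28, 33, 100, 107, 128, 159, 170, 200, 219, 248]

Pooled cuts: [0, 3, 9, 16, 22, 28, 33, 40, 70, 84, 100, 107, 114, 128, 147, 159, 170, 186, 195, 200, 206, 213, 219, 226, 233, 248]

Fragments:
  0→3: 3 bp
  3→9: 6 bp
  9→16: 7 bp
  16→22: 6 bp
  22→28: 6 bp
  28→33: 5 bp
  33→40: 7 bp
  40→70: 30 bp
  70→84: 14 bp
  84→100: 16 bp
  100→107: 7 bp
  107→114: 7 bp
  114→128: 14 bp
  128→147: 19 bp
  147→159: 12 bp
  159→170: 11 bp
  170→186: 16 bp
  186→195: 9 bp
  195→200: 5 bp
  200→206: 6 bp
  206→213: 7 bp
  213→219: 6 bp
  219→226: 7 bp
  226→233: 7 bp
  233→248: 15 bp
  248→0 (wrap): 256-248+0 = 8 bp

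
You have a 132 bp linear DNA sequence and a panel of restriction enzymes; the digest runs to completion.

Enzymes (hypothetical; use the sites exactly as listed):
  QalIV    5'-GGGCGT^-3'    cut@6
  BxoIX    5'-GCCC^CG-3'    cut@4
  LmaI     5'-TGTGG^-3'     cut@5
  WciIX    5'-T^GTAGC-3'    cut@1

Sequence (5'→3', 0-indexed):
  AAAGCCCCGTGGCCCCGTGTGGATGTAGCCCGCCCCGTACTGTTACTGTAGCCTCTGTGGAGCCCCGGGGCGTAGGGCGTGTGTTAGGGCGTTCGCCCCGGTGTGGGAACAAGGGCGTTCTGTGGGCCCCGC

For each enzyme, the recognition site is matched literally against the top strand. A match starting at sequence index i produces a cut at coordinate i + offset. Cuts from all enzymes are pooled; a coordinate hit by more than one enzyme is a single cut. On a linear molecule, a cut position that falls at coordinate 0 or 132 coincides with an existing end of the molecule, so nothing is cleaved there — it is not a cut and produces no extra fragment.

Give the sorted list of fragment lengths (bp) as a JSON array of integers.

[2,3,4,5,6,7,7,7,7,8,8,8,11,12,12,12,13]

Site scan:
  QalIV GGGCGT/6: at [67, 74, 86, 112] ⇒ [73, 80, 92, 118]
  BxoIX GCCCCG/4: at [3, 11, 31, 61, 94, 125] ⇒ [7, 15, 35, 65, 98, 129]
  LmaI TGTGG/5: at [17, 55, 101, 120] ⇒ [22, 60, 106, 125]
  WciIX TGTAGC/1: at [23, 46] ⇒ [24, 47]

All cut coordinates (distinct, sorted): [7, 15, 22, 24, 35, 47, 60, 65, 73, 80, 92, 98, 106, 118, 125, 129]

Fragments:
  [0,7): 7 bp
  [7,15): 8 bp
  [15,22): 7 bp
  [22,24): 2 bp
  [24,35): 11 bp
  [35,47): 12 bp
  [47,60): 13 bp
  [60,65): 5 bp
  [65,73): 8 bp
  [73,80): 7 bp
  [80,92): 12 bp
  [92,98): 6 bp
  [98,106): 8 bp
  [106,118): 12 bp
  [118,125): 7 bp
  [125,129): 4 bp
  [129,132): 3 bp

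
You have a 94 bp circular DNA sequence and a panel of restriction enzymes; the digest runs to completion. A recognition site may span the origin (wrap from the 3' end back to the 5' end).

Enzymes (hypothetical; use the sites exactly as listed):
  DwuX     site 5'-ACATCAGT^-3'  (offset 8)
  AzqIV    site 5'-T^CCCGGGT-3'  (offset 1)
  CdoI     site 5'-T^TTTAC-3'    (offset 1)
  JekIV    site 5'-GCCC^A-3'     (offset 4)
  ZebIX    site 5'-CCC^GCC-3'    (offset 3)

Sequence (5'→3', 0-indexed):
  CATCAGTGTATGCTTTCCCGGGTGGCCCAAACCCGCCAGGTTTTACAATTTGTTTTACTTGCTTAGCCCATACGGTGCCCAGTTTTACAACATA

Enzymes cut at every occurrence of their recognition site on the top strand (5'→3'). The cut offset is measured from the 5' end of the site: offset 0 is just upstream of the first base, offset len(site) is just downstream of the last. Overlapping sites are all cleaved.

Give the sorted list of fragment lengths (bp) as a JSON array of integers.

[3,6,7,9,11,12,12,16,18]

Scan for sites:
  DwuX ACATCAGT/8: at [93] ⇒ [7]
  AzqIV TCCCGGGT/1: at [15] ⇒ [16]
  CdoI TTTTAC/1: at [40, 52, 82] ⇒ [41, 53, 83]
  JekIV GCCCA/4: at [24, 65, 76] ⇒ [28, 69, 80]
  ZebIX CCCGCC/3: at [31] ⇒ [34]

All cut coordinates (distinct, sorted): [7, 16, 28, 34, 41, 53, 69, 80, 83]

Fragments:
  7→16: 9 bp
  16→28: 12 bp
  28→34: 6 bp
  34→41: 7 bp
  41→53: 12 bp
  53→69: 16 bp
  69→80: 11 bp
  80→83: 3 bp
  83→7 (wrap): 94-83+7 = 18 bp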